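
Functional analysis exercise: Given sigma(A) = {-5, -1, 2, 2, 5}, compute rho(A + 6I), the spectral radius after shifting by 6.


Spectrum of A + 6I = {1, 5, 8, 8, 11}
Spectral radius = max |lambda| over the shifted spectrum
= max(1, 5, 8, 8, 11) = 11

11


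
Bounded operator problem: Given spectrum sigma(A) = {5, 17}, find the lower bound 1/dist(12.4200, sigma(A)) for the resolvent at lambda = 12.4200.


dist(12.4200, {5, 17}) = min(|12.4200 - 5|, |12.4200 - 17|)
= min(7.4200, 4.5800) = 4.5800
Resolvent bound = 1/4.5800 = 0.2183

0.2183


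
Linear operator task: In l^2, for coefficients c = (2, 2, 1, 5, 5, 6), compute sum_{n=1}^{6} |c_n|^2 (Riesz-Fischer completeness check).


sum |c_n|^2 = 2^2 + 2^2 + 1^2 + 5^2 + 5^2 + 6^2
= 4 + 4 + 1 + 25 + 25 + 36
= 95

95


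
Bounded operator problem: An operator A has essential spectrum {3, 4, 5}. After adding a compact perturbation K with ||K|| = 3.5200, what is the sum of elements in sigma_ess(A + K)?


By Weyl's theorem, the essential spectrum is invariant under compact perturbations.
sigma_ess(A + K) = sigma_ess(A) = {3, 4, 5}
Sum = 3 + 4 + 5 = 12

12


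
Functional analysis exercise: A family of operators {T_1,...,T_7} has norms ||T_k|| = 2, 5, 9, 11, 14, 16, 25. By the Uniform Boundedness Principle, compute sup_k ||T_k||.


By the Uniform Boundedness Principle, the supremum of norms is finite.
sup_k ||T_k|| = max(2, 5, 9, 11, 14, 16, 25) = 25

25


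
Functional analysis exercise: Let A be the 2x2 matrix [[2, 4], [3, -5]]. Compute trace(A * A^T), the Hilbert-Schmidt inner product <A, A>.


trace(A * A^T) = sum of squares of all entries
= 2^2 + 4^2 + 3^2 + (-5)^2
= 4 + 16 + 9 + 25
= 54

54


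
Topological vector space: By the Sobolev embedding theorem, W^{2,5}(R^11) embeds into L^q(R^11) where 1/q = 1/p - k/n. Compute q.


Using the Sobolev embedding formula: 1/q = 1/p - k/n
1/q = 1/5 - 2/11 = 1/55
q = 1/(1/55) = 55

55.0000


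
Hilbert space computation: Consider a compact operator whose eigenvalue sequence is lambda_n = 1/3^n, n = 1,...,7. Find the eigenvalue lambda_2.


The eigenvalue formula gives lambda_2 = 1/3^2
= 1/9
= 0.1111

0.1111


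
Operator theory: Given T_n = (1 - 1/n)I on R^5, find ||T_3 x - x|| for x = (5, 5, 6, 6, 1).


T_3 x - x = (1 - 1/3)x - x = -x/3
||x|| = sqrt(123) = 11.0905
||T_3 x - x|| = ||x||/3 = 11.0905/3 = 3.6968

3.6968


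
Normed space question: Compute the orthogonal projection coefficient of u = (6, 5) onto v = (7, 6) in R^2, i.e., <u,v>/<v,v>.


Computing <u,v> = 6*7 + 5*6 = 72
Computing <v,v> = 7^2 + 6^2 = 85
Projection coefficient = 72/85 = 0.8471

0.8471


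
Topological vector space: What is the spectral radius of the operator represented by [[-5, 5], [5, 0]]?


For a 2x2 matrix, eigenvalues satisfy lambda^2 - (trace)*lambda + det = 0
trace = -5 + 0 = -5
det = -5*0 - 5*5 = -25
discriminant = (-5)^2 - 4*(-25) = 125
spectral radius = max |eigenvalue| = 8.0902

8.0902


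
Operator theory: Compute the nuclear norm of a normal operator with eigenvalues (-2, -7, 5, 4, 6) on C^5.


For a normal operator, singular values equal |eigenvalues|.
Trace norm = sum |lambda_i| = 2 + 7 + 5 + 4 + 6
= 24

24


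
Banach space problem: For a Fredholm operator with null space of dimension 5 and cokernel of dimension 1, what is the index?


The Fredholm index is defined as ind(T) = dim(ker T) - dim(coker T)
= 5 - 1
= 4

4


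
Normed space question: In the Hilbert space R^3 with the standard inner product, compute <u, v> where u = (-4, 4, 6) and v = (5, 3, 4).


Computing the standard inner product <u, v> = sum u_i * v_i
= -4*5 + 4*3 + 6*4
= -20 + 12 + 24
= 16

16


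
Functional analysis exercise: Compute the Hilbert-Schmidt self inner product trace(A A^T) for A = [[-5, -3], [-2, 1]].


trace(A * A^T) = sum of squares of all entries
= (-5)^2 + (-3)^2 + (-2)^2 + 1^2
= 25 + 9 + 4 + 1
= 39

39


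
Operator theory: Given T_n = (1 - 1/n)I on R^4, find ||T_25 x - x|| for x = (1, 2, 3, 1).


T_25 x - x = (1 - 1/25)x - x = -x/25
||x|| = sqrt(15) = 3.8730
||T_25 x - x|| = ||x||/25 = 3.8730/25 = 0.1549

0.1549


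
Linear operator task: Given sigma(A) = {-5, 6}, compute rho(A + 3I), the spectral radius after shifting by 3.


Spectrum of A + 3I = {-2, 9}
Spectral radius = max |lambda| over the shifted spectrum
= max(2, 9) = 9

9


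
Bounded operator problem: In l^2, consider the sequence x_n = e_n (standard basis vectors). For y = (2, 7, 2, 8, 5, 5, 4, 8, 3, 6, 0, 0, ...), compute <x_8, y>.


x_8 = e_8 is the standard basis vector with 1 in position 8.
<x_8, y> = y_8 = 8
As n -> infinity, <x_n, y> -> 0, confirming weak convergence of (x_n) to 0.

8


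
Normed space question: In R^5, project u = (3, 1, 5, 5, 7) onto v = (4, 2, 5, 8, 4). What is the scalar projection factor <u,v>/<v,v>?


Computing <u,v> = 3*4 + 1*2 + 5*5 + 5*8 + 7*4 = 107
Computing <v,v> = 4^2 + 2^2 + 5^2 + 8^2 + 4^2 = 125
Projection coefficient = 107/125 = 0.8560

0.8560


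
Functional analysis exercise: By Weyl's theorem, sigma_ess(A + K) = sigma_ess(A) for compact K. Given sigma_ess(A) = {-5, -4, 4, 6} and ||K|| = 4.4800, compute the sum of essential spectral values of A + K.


By Weyl's theorem, the essential spectrum is invariant under compact perturbations.
sigma_ess(A + K) = sigma_ess(A) = {-5, -4, 4, 6}
Sum = -5 + -4 + 4 + 6 = 1

1


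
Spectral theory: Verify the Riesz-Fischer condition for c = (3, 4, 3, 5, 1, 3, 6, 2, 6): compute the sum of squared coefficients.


sum |c_n|^2 = 3^2 + 4^2 + 3^2 + 5^2 + 1^2 + 3^2 + 6^2 + 2^2 + 6^2
= 9 + 16 + 9 + 25 + 1 + 9 + 36 + 4 + 36
= 145

145


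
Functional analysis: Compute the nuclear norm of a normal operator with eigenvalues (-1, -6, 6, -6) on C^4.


For a normal operator, singular values equal |eigenvalues|.
Trace norm = sum |lambda_i| = 1 + 6 + 6 + 6
= 19

19


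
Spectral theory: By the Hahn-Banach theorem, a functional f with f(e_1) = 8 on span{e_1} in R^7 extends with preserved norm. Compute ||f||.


The norm of f is given by ||f|| = sup_{||x||=1} |f(x)|.
On span{e_1}, ||e_1|| = 1, so ||f|| = |f(e_1)| / ||e_1||
= |8| / 1 = 8.0000

8.0000


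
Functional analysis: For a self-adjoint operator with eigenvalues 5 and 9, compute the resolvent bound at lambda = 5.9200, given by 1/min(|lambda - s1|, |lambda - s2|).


dist(5.9200, {5, 9}) = min(|5.9200 - 5|, |5.9200 - 9|)
= min(0.9200, 3.0800) = 0.9200
Resolvent bound = 1/0.9200 = 1.0870

1.0870


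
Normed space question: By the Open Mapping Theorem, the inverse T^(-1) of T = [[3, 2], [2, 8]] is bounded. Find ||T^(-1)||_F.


det(T) = 3*8 - 2*2 = 20
T^(-1) = (1/20) * [[8, -2], [-2, 3]] = [[0.4000, -0.1000], [-0.1000, 0.1500]]
||T^(-1)||_F^2 = 0.4000^2 + (-0.1000)^2 + (-0.1000)^2 + 0.1500^2 = 0.2025
||T^(-1)||_F = sqrt(0.2025) = 0.4500

0.4500


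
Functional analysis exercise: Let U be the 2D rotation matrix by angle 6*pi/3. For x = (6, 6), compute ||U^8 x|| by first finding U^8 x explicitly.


U is a rotation by theta = 6*pi/3
U^8 = rotation by 8*theta = 48*pi/3 = 0*pi/3 (mod 2*pi)
cos(0*pi/3) = 1.0000, sin(0*pi/3) = 0.0000
U^8 x = (1.0000 * 6 - 0.0000 * 6, 0.0000 * 6 + 1.0000 * 6)
= (6.0000, 6.0000)
||U^8 x|| = sqrt(6.0000^2 + 6.0000^2) = sqrt(72.0000) = 8.4853

8.4853


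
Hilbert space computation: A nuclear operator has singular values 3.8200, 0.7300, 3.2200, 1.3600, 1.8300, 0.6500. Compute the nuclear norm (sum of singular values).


The nuclear norm is the sum of all singular values.
||T||_1 = 3.8200 + 0.7300 + 3.2200 + 1.3600 + 1.8300 + 0.6500
= 11.6100

11.6100


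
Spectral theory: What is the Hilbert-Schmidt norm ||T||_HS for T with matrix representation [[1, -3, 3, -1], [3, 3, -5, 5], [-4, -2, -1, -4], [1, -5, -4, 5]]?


The Hilbert-Schmidt norm is sqrt(sum of squares of all entries).
Sum of squares = 1^2 + (-3)^2 + 3^2 + (-1)^2 + 3^2 + 3^2 + (-5)^2 + 5^2 + (-4)^2 + (-2)^2 + (-1)^2 + (-4)^2 + 1^2 + (-5)^2 + (-4)^2 + 5^2
= 1 + 9 + 9 + 1 + 9 + 9 + 25 + 25 + 16 + 4 + 1 + 16 + 1 + 25 + 16 + 25 = 192
||T||_HS = sqrt(192) = 13.8564

13.8564


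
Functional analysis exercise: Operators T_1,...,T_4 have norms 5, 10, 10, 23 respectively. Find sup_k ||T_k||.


By the Uniform Boundedness Principle, the supremum of norms is finite.
sup_k ||T_k|| = max(5, 10, 10, 23) = 23

23


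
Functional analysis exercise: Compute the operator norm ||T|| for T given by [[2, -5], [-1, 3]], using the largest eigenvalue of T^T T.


A^T A = [[5, -13], [-13, 34]]
trace(A^T A) = 39, det(A^T A) = 1
discriminant = 39^2 - 4*1 = 1517
Largest eigenvalue of A^T A = (trace + sqrt(disc))/2 = 38.9743
||T|| = sqrt(38.9743) = 6.2429

6.2429


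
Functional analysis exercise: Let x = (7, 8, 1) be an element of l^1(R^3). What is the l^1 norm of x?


The l^1 norm equals the sum of absolute values of all components.
||x||_1 = 7 + 8 + 1
= 16

16.0000


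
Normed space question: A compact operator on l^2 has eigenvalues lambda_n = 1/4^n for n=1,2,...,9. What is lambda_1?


The eigenvalue formula gives lambda_1 = 1/4^1
= 1/4
= 0.2500

0.2500


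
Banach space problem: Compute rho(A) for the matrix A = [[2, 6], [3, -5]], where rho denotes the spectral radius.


For a 2x2 matrix, eigenvalues satisfy lambda^2 - (trace)*lambda + det = 0
trace = 2 + -5 = -3
det = 2*-5 - 6*3 = -28
discriminant = (-3)^2 - 4*(-28) = 121
spectral radius = max |eigenvalue| = 7.0000

7.0000


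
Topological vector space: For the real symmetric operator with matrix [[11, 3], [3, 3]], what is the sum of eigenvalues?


For a self-adjoint (symmetric) matrix, the eigenvalues are real.
The sum of eigenvalues equals the trace of the matrix.
trace = 11 + 3 = 14

14


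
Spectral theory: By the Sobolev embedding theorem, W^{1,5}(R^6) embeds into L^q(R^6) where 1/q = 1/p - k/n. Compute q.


Using the Sobolev embedding formula: 1/q = 1/p - k/n
1/q = 1/5 - 1/6 = 1/30
q = 1/(1/30) = 30

30.0000


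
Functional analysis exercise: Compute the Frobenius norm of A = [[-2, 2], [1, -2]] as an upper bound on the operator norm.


||A||_F^2 = sum a_ij^2
= (-2)^2 + 2^2 + 1^2 + (-2)^2
= 4 + 4 + 1 + 4 = 13
||A||_F = sqrt(13) = 3.6056

3.6056


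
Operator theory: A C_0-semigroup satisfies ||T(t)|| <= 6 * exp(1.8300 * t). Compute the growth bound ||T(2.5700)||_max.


||T(2.5700)|| <= 6 * exp(1.8300 * 2.5700)
= 6 * exp(4.7031)
= 6 * 110.2885
= 661.7312

661.7312


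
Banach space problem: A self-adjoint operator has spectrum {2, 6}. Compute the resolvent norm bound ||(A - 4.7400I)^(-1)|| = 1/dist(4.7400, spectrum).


dist(4.7400, {2, 6}) = min(|4.7400 - 2|, |4.7400 - 6|)
= min(2.7400, 1.2600) = 1.2600
Resolvent bound = 1/1.2600 = 0.7937

0.7937


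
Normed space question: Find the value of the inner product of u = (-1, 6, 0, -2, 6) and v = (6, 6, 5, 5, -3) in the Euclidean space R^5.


Computing the standard inner product <u, v> = sum u_i * v_i
= -1*6 + 6*6 + 0*5 + -2*5 + 6*-3
= -6 + 36 + 0 + -10 + -18
= 2

2


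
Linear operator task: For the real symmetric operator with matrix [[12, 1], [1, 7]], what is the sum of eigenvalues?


For a self-adjoint (symmetric) matrix, the eigenvalues are real.
The sum of eigenvalues equals the trace of the matrix.
trace = 12 + 7 = 19

19


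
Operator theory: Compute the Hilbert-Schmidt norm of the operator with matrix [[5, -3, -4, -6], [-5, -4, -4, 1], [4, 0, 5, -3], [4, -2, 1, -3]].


The Hilbert-Schmidt norm is sqrt(sum of squares of all entries).
Sum of squares = 5^2 + (-3)^2 + (-4)^2 + (-6)^2 + (-5)^2 + (-4)^2 + (-4)^2 + 1^2 + 4^2 + 0^2 + 5^2 + (-3)^2 + 4^2 + (-2)^2 + 1^2 + (-3)^2
= 25 + 9 + 16 + 36 + 25 + 16 + 16 + 1 + 16 + 0 + 25 + 9 + 16 + 4 + 1 + 9 = 224
||T||_HS = sqrt(224) = 14.9666

14.9666


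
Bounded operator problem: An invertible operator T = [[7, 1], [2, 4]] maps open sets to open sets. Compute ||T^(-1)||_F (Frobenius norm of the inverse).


det(T) = 7*4 - 1*2 = 26
T^(-1) = (1/26) * [[4, -1], [-2, 7]] = [[0.1538, -0.0385], [-0.0769, 0.2692]]
||T^(-1)||_F^2 = 0.1538^2 + (-0.0385)^2 + (-0.0769)^2 + 0.2692^2 = 0.1036
||T^(-1)||_F = sqrt(0.1036) = 0.3218

0.3218


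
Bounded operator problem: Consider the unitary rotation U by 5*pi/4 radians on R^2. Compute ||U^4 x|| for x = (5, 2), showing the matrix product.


U is a rotation by theta = 5*pi/4
U^4 = rotation by 4*theta = 20*pi/4 = 4*pi/4 (mod 2*pi)
cos(4*pi/4) = -1.0000, sin(4*pi/4) = 0.0000
U^4 x = (-1.0000 * 5 - 0.0000 * 2, 0.0000 * 5 + -1.0000 * 2)
= (-5.0000, -2.0000)
||U^4 x|| = sqrt((-5.0000)^2 + (-2.0000)^2) = sqrt(29.0000) = 5.3852

5.3852


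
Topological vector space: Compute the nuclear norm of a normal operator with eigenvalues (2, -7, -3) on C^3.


For a normal operator, singular values equal |eigenvalues|.
Trace norm = sum |lambda_i| = 2 + 7 + 3
= 12

12


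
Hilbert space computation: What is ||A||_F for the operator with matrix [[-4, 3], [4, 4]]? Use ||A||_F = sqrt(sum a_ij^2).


||A||_F^2 = sum a_ij^2
= (-4)^2 + 3^2 + 4^2 + 4^2
= 16 + 9 + 16 + 16 = 57
||A||_F = sqrt(57) = 7.5498

7.5498


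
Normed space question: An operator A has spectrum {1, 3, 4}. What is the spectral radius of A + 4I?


Spectrum of A + 4I = {5, 7, 8}
Spectral radius = max |lambda| over the shifted spectrum
= max(5, 7, 8) = 8

8


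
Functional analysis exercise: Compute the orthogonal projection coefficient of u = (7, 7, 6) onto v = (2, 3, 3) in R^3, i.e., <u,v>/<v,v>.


Computing <u,v> = 7*2 + 7*3 + 6*3 = 53
Computing <v,v> = 2^2 + 3^2 + 3^2 = 22
Projection coefficient = 53/22 = 2.4091

2.4091


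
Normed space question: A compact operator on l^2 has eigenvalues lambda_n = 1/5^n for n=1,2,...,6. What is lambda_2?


The eigenvalue formula gives lambda_2 = 1/5^2
= 1/25
= 0.0400

0.0400


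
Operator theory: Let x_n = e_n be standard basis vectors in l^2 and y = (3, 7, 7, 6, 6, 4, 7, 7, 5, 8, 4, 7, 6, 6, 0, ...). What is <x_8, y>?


x_8 = e_8 is the standard basis vector with 1 in position 8.
<x_8, y> = y_8 = 7
As n -> infinity, <x_n, y> -> 0, confirming weak convergence of (x_n) to 0.

7


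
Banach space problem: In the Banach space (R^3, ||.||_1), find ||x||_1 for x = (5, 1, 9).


The l^1 norm equals the sum of absolute values of all components.
||x||_1 = 5 + 1 + 9
= 15

15.0000


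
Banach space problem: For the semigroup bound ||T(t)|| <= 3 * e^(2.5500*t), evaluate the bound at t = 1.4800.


||T(1.4800)|| <= 3 * exp(2.5500 * 1.4800)
= 3 * exp(3.7740)
= 3 * 43.5539
= 130.6618

130.6618


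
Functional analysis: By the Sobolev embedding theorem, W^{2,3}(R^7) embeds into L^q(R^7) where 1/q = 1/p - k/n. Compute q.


Using the Sobolev embedding formula: 1/q = 1/p - k/n
1/q = 1/3 - 2/7 = 1/21
q = 1/(1/21) = 21

21.0000


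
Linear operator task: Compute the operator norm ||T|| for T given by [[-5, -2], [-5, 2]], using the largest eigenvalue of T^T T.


A^T A = [[50, 0], [0, 8]]
trace(A^T A) = 58, det(A^T A) = 400
discriminant = 58^2 - 4*400 = 1764
Largest eigenvalue of A^T A = (trace + sqrt(disc))/2 = 50.0000
||T|| = sqrt(50.0000) = 7.0711

7.0711


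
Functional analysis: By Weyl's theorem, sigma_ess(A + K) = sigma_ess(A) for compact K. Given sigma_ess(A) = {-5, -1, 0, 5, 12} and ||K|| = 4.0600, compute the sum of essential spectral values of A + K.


By Weyl's theorem, the essential spectrum is invariant under compact perturbations.
sigma_ess(A + K) = sigma_ess(A) = {-5, -1, 0, 5, 12}
Sum = -5 + -1 + 0 + 5 + 12 = 11

11


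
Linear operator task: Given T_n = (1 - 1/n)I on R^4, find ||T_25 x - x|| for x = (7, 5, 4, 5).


T_25 x - x = (1 - 1/25)x - x = -x/25
||x|| = sqrt(115) = 10.7238
||T_25 x - x|| = ||x||/25 = 10.7238/25 = 0.4290

0.4290


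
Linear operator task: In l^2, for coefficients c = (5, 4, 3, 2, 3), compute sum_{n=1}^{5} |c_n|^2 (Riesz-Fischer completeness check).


sum |c_n|^2 = 5^2 + 4^2 + 3^2 + 2^2 + 3^2
= 25 + 16 + 9 + 4 + 9
= 63

63


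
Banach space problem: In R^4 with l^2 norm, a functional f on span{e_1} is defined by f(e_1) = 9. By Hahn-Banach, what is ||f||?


The norm of f is given by ||f|| = sup_{||x||=1} |f(x)|.
On span{e_1}, ||e_1|| = 1, so ||f|| = |f(e_1)| / ||e_1||
= |9| / 1 = 9.0000

9.0000


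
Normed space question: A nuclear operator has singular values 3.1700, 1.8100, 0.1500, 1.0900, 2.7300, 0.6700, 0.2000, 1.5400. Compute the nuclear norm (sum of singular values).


The nuclear norm is the sum of all singular values.
||T||_1 = 3.1700 + 1.8100 + 0.1500 + 1.0900 + 2.7300 + 0.6700 + 0.2000 + 1.5400
= 11.3600

11.3600


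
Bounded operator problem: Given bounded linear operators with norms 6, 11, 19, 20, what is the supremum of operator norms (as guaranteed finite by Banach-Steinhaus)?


By the Uniform Boundedness Principle, the supremum of norms is finite.
sup_k ||T_k|| = max(6, 11, 19, 20) = 20

20


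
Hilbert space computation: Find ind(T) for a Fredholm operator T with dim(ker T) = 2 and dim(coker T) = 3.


The Fredholm index is defined as ind(T) = dim(ker T) - dim(coker T)
= 2 - 3
= -1

-1


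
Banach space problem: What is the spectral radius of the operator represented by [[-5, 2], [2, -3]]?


For a 2x2 matrix, eigenvalues satisfy lambda^2 - (trace)*lambda + det = 0
trace = -5 + -3 = -8
det = -5*-3 - 2*2 = 11
discriminant = (-8)^2 - 4*(11) = 20
spectral radius = max |eigenvalue| = 6.2361

6.2361


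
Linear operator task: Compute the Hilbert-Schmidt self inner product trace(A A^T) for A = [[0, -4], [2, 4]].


trace(A * A^T) = sum of squares of all entries
= 0^2 + (-4)^2 + 2^2 + 4^2
= 0 + 16 + 4 + 16
= 36

36


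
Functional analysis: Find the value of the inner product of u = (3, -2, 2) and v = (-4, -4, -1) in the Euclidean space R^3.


Computing the standard inner product <u, v> = sum u_i * v_i
= 3*-4 + -2*-4 + 2*-1
= -12 + 8 + -2
= -6

-6


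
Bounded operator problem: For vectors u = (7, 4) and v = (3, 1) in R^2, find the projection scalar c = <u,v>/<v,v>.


Computing <u,v> = 7*3 + 4*1 = 25
Computing <v,v> = 3^2 + 1^2 = 10
Projection coefficient = 25/10 = 2.5000

2.5000


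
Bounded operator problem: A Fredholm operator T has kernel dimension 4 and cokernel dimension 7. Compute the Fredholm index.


The Fredholm index is defined as ind(T) = dim(ker T) - dim(coker T)
= 4 - 7
= -3

-3


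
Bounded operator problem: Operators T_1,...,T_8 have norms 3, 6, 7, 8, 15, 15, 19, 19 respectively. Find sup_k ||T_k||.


By the Uniform Boundedness Principle, the supremum of norms is finite.
sup_k ||T_k|| = max(3, 6, 7, 8, 15, 15, 19, 19) = 19

19


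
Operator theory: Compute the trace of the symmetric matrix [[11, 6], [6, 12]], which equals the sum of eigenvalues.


For a self-adjoint (symmetric) matrix, the eigenvalues are real.
The sum of eigenvalues equals the trace of the matrix.
trace = 11 + 12 = 23

23


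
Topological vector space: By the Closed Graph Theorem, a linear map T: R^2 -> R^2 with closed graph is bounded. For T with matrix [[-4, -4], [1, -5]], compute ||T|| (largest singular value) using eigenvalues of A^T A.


A^T A = [[17, 11], [11, 41]]
trace(A^T A) = 58, det(A^T A) = 576
discriminant = 58^2 - 4*576 = 1060
Largest eigenvalue of A^T A = (trace + sqrt(disc))/2 = 45.2788
||T|| = sqrt(45.2788) = 6.7290

6.7290


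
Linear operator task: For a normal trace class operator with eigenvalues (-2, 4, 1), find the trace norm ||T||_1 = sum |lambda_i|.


For a normal operator, singular values equal |eigenvalues|.
Trace norm = sum |lambda_i| = 2 + 4 + 1
= 7

7


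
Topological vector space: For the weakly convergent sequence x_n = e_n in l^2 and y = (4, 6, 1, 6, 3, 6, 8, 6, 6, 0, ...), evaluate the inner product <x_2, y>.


x_2 = e_2 is the standard basis vector with 1 in position 2.
<x_2, y> = y_2 = 6
As n -> infinity, <x_n, y> -> 0, confirming weak convergence of (x_n) to 0.

6


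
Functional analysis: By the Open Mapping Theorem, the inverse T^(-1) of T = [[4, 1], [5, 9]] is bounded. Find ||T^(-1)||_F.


det(T) = 4*9 - 1*5 = 31
T^(-1) = (1/31) * [[9, -1], [-5, 4]] = [[0.2903, -0.0323], [-0.1613, 0.1290]]
||T^(-1)||_F^2 = 0.2903^2 + (-0.0323)^2 + (-0.1613)^2 + 0.1290^2 = 0.1280
||T^(-1)||_F = sqrt(0.1280) = 0.3578

0.3578


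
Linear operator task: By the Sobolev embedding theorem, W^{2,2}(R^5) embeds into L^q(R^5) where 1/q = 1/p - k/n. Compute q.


Using the Sobolev embedding formula: 1/q = 1/p - k/n
1/q = 1/2 - 2/5 = 1/10
q = 1/(1/10) = 10

10.0000


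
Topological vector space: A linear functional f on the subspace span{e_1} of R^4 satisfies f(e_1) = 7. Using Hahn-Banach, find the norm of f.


The norm of f is given by ||f|| = sup_{||x||=1} |f(x)|.
On span{e_1}, ||e_1|| = 1, so ||f|| = |f(e_1)| / ||e_1||
= |7| / 1 = 7.0000

7.0000


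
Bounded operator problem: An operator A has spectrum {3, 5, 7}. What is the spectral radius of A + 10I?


Spectrum of A + 10I = {13, 15, 17}
Spectral radius = max |lambda| over the shifted spectrum
= max(13, 15, 17) = 17

17


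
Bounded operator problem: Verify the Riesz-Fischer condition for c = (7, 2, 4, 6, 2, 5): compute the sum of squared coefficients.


sum |c_n|^2 = 7^2 + 2^2 + 4^2 + 6^2 + 2^2 + 5^2
= 49 + 4 + 16 + 36 + 4 + 25
= 134

134


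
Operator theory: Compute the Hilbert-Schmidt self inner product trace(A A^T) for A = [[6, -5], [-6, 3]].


trace(A * A^T) = sum of squares of all entries
= 6^2 + (-5)^2 + (-6)^2 + 3^2
= 36 + 25 + 36 + 9
= 106

106


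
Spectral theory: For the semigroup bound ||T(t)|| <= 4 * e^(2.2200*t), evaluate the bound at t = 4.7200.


||T(4.7200)|| <= 4 * exp(2.2200 * 4.7200)
= 4 * exp(10.4784)
= 4 * 35539.4988
= 142157.9953

142157.9953


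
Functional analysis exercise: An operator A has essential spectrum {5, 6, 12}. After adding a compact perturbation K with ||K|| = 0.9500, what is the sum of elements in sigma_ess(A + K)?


By Weyl's theorem, the essential spectrum is invariant under compact perturbations.
sigma_ess(A + K) = sigma_ess(A) = {5, 6, 12}
Sum = 5 + 6 + 12 = 23

23


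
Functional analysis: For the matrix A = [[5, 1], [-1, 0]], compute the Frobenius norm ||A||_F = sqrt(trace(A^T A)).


||A||_F^2 = sum a_ij^2
= 5^2 + 1^2 + (-1)^2 + 0^2
= 25 + 1 + 1 + 0 = 27
||A||_F = sqrt(27) = 5.1962

5.1962


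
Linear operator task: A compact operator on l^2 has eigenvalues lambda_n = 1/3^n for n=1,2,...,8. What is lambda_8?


The eigenvalue formula gives lambda_8 = 1/3^8
= 1/6561
= 1.5242e-04

1.5242e-04


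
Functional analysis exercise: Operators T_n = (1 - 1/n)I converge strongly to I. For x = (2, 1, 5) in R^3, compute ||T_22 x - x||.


T_22 x - x = (1 - 1/22)x - x = -x/22
||x|| = sqrt(30) = 5.4772
||T_22 x - x|| = ||x||/22 = 5.4772/22 = 0.2490

0.2490


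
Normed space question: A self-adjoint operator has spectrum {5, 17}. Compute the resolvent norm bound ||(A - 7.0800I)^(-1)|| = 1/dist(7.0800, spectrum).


dist(7.0800, {5, 17}) = min(|7.0800 - 5|, |7.0800 - 17|)
= min(2.0800, 9.9200) = 2.0800
Resolvent bound = 1/2.0800 = 0.4808

0.4808


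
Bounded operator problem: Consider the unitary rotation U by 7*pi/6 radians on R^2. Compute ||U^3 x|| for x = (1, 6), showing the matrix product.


U is a rotation by theta = 7*pi/6
U^3 = rotation by 3*theta = 21*pi/6 = 9*pi/6 (mod 2*pi)
cos(9*pi/6) = 0.0000, sin(9*pi/6) = -1.0000
U^3 x = (0.0000 * 1 - -1.0000 * 6, -1.0000 * 1 + 0.0000 * 6)
= (6.0000, -1.0000)
||U^3 x|| = sqrt(6.0000^2 + (-1.0000)^2) = sqrt(37.0000) = 6.0828

6.0828


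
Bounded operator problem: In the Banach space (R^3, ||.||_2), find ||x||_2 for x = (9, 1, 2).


The l^2 norm = (sum |x_i|^2)^(1/2)
Sum of 2th powers = 81 + 1 + 4 = 86
||x||_2 = (86)^(1/2) = 9.2736

9.2736


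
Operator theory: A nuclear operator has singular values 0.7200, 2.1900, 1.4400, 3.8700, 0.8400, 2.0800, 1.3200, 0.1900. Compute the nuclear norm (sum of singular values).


The nuclear norm is the sum of all singular values.
||T||_1 = 0.7200 + 2.1900 + 1.4400 + 3.8700 + 0.8400 + 2.0800 + 1.3200 + 0.1900
= 12.6500

12.6500


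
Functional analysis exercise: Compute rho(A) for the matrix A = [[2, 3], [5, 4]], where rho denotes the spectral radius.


For a 2x2 matrix, eigenvalues satisfy lambda^2 - (trace)*lambda + det = 0
trace = 2 + 4 = 6
det = 2*4 - 3*5 = -7
discriminant = 6^2 - 4*(-7) = 64
spectral radius = max |eigenvalue| = 7.0000

7.0000


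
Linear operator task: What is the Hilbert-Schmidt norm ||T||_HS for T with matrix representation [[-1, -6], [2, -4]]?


The Hilbert-Schmidt norm is sqrt(sum of squares of all entries).
Sum of squares = (-1)^2 + (-6)^2 + 2^2 + (-4)^2
= 1 + 36 + 4 + 16 = 57
||T||_HS = sqrt(57) = 7.5498

7.5498


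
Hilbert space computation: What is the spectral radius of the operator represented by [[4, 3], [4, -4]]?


For a 2x2 matrix, eigenvalues satisfy lambda^2 - (trace)*lambda + det = 0
trace = 4 + -4 = 0
det = 4*-4 - 3*4 = -28
discriminant = 0^2 - 4*(-28) = 112
spectral radius = max |eigenvalue| = 5.2915

5.2915


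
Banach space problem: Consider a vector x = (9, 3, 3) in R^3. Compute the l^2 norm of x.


The l^2 norm = (sum |x_i|^2)^(1/2)
Sum of 2th powers = 81 + 9 + 9 = 99
||x||_2 = (99)^(1/2) = 9.9499

9.9499


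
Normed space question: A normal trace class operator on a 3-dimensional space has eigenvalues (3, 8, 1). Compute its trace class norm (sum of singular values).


For a normal operator, singular values equal |eigenvalues|.
Trace norm = sum |lambda_i| = 3 + 8 + 1
= 12

12


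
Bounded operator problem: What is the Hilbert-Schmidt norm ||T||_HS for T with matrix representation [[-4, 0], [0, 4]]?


The Hilbert-Schmidt norm is sqrt(sum of squares of all entries).
Sum of squares = (-4)^2 + 0^2 + 0^2 + 4^2
= 16 + 0 + 0 + 16 = 32
||T||_HS = sqrt(32) = 5.6569

5.6569


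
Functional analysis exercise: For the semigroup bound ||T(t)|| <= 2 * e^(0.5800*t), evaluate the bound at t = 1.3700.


||T(1.3700)|| <= 2 * exp(0.5800 * 1.3700)
= 2 * exp(0.7946)
= 2 * 2.2136
= 4.4271

4.4271


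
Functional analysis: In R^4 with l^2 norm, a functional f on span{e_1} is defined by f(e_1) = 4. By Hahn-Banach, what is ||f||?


The norm of f is given by ||f|| = sup_{||x||=1} |f(x)|.
On span{e_1}, ||e_1|| = 1, so ||f|| = |f(e_1)| / ||e_1||
= |4| / 1 = 4.0000

4.0000


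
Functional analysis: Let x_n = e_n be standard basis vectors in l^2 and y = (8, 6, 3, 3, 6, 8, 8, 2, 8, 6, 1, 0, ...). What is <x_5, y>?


x_5 = e_5 is the standard basis vector with 1 in position 5.
<x_5, y> = y_5 = 6
As n -> infinity, <x_n, y> -> 0, confirming weak convergence of (x_n) to 0.

6


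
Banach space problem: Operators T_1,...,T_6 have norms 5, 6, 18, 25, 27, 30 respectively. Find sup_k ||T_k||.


By the Uniform Boundedness Principle, the supremum of norms is finite.
sup_k ||T_k|| = max(5, 6, 18, 25, 27, 30) = 30

30


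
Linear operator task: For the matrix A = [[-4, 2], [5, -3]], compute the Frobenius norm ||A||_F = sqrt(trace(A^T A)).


||A||_F^2 = sum a_ij^2
= (-4)^2 + 2^2 + 5^2 + (-3)^2
= 16 + 4 + 25 + 9 = 54
||A||_F = sqrt(54) = 7.3485

7.3485


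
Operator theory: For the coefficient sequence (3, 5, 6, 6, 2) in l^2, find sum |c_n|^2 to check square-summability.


sum |c_n|^2 = 3^2 + 5^2 + 6^2 + 6^2 + 2^2
= 9 + 25 + 36 + 36 + 4
= 110

110


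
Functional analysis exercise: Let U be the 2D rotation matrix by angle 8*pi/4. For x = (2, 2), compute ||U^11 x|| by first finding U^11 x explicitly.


U is a rotation by theta = 8*pi/4
U^11 = rotation by 11*theta = 88*pi/4 = 0*pi/4 (mod 2*pi)
cos(0*pi/4) = 1.0000, sin(0*pi/4) = 0.0000
U^11 x = (1.0000 * 2 - 0.0000 * 2, 0.0000 * 2 + 1.0000 * 2)
= (2.0000, 2.0000)
||U^11 x|| = sqrt(2.0000^2 + 2.0000^2) = sqrt(8.0000) = 2.8284

2.8284


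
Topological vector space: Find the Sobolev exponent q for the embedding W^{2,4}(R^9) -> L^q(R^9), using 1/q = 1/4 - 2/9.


Using the Sobolev embedding formula: 1/q = 1/p - k/n
1/q = 1/4 - 2/9 = 1/36
q = 1/(1/36) = 36

36.0000


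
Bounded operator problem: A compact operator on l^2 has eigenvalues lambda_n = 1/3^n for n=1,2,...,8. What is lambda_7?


The eigenvalue formula gives lambda_7 = 1/3^7
= 1/2187
= 4.5725e-04

4.5725e-04


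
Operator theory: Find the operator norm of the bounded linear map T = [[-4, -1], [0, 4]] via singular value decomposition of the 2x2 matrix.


A^T A = [[16, 4], [4, 17]]
trace(A^T A) = 33, det(A^T A) = 256
discriminant = 33^2 - 4*256 = 65
Largest eigenvalue of A^T A = (trace + sqrt(disc))/2 = 20.5311
||T|| = sqrt(20.5311) = 4.5311

4.5311


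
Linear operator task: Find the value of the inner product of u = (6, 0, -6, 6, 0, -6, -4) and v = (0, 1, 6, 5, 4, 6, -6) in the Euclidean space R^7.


Computing the standard inner product <u, v> = sum u_i * v_i
= 6*0 + 0*1 + -6*6 + 6*5 + 0*4 + -6*6 + -4*-6
= 0 + 0 + -36 + 30 + 0 + -36 + 24
= -18

-18


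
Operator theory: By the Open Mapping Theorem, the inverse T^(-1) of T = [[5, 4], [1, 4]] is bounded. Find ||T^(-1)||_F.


det(T) = 5*4 - 4*1 = 16
T^(-1) = (1/16) * [[4, -4], [-1, 5]] = [[0.2500, -0.2500], [-0.0625, 0.3125]]
||T^(-1)||_F^2 = 0.2500^2 + (-0.2500)^2 + (-0.0625)^2 + 0.3125^2 = 0.2266
||T^(-1)||_F = sqrt(0.2266) = 0.4760

0.4760


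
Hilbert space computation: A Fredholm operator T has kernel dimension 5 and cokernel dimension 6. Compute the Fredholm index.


The Fredholm index is defined as ind(T) = dim(ker T) - dim(coker T)
= 5 - 6
= -1

-1


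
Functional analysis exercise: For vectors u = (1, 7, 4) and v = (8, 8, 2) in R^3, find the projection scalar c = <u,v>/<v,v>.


Computing <u,v> = 1*8 + 7*8 + 4*2 = 72
Computing <v,v> = 8^2 + 8^2 + 2^2 = 132
Projection coefficient = 72/132 = 0.5455

0.5455


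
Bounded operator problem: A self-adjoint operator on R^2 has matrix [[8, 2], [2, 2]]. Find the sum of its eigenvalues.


For a self-adjoint (symmetric) matrix, the eigenvalues are real.
The sum of eigenvalues equals the trace of the matrix.
trace = 8 + 2 = 10

10


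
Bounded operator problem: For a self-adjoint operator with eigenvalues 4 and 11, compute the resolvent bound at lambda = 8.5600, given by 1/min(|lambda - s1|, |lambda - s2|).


dist(8.5600, {4, 11}) = min(|8.5600 - 4|, |8.5600 - 11|)
= min(4.5600, 2.4400) = 2.4400
Resolvent bound = 1/2.4400 = 0.4098

0.4098


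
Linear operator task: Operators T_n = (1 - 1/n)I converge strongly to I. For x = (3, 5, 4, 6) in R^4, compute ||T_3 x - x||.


T_3 x - x = (1 - 1/3)x - x = -x/3
||x|| = sqrt(86) = 9.2736
||T_3 x - x|| = ||x||/3 = 9.2736/3 = 3.0912

3.0912


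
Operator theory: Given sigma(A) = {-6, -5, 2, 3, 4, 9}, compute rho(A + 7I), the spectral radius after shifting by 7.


Spectrum of A + 7I = {1, 2, 9, 10, 11, 16}
Spectral radius = max |lambda| over the shifted spectrum
= max(1, 2, 9, 10, 11, 16) = 16

16


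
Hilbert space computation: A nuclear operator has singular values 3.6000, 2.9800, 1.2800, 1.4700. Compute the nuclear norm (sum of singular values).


The nuclear norm is the sum of all singular values.
||T||_1 = 3.6000 + 2.9800 + 1.2800 + 1.4700
= 9.3300

9.3300


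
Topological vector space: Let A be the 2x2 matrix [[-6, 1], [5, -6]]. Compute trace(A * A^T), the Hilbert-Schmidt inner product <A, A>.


trace(A * A^T) = sum of squares of all entries
= (-6)^2 + 1^2 + 5^2 + (-6)^2
= 36 + 1 + 25 + 36
= 98

98


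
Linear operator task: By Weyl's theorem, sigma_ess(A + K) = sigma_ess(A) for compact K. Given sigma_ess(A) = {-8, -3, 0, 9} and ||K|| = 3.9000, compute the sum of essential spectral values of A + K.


By Weyl's theorem, the essential spectrum is invariant under compact perturbations.
sigma_ess(A + K) = sigma_ess(A) = {-8, -3, 0, 9}
Sum = -8 + -3 + 0 + 9 = -2

-2


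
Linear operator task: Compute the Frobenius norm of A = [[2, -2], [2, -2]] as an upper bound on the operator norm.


||A||_F^2 = sum a_ij^2
= 2^2 + (-2)^2 + 2^2 + (-2)^2
= 4 + 4 + 4 + 4 = 16
||A||_F = sqrt(16) = 4.0000

4.0000


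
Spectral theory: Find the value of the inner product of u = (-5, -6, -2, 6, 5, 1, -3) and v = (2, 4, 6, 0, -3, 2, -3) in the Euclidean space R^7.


Computing the standard inner product <u, v> = sum u_i * v_i
= -5*2 + -6*4 + -2*6 + 6*0 + 5*-3 + 1*2 + -3*-3
= -10 + -24 + -12 + 0 + -15 + 2 + 9
= -50

-50


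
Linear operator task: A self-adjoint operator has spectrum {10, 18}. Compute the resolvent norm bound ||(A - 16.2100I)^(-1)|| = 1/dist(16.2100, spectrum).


dist(16.2100, {10, 18}) = min(|16.2100 - 10|, |16.2100 - 18|)
= min(6.2100, 1.7900) = 1.7900
Resolvent bound = 1/1.7900 = 0.5587

0.5587


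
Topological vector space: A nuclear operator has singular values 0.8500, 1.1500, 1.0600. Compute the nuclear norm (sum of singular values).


The nuclear norm is the sum of all singular values.
||T||_1 = 0.8500 + 1.1500 + 1.0600
= 3.0600

3.0600


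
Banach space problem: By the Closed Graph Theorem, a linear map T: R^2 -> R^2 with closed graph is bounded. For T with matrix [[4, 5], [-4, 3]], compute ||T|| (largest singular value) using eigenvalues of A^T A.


A^T A = [[32, 8], [8, 34]]
trace(A^T A) = 66, det(A^T A) = 1024
discriminant = 66^2 - 4*1024 = 260
Largest eigenvalue of A^T A = (trace + sqrt(disc))/2 = 41.0623
||T|| = sqrt(41.0623) = 6.4080

6.4080


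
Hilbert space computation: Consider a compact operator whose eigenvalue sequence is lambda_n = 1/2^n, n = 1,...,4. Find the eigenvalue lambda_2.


The eigenvalue formula gives lambda_2 = 1/2^2
= 1/4
= 0.2500

0.2500


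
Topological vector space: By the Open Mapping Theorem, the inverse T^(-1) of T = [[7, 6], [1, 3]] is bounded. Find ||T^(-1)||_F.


det(T) = 7*3 - 6*1 = 15
T^(-1) = (1/15) * [[3, -6], [-1, 7]] = [[0.2000, -0.4000], [-0.0667, 0.4667]]
||T^(-1)||_F^2 = 0.2000^2 + (-0.4000)^2 + (-0.0667)^2 + 0.4667^2 = 0.4222
||T^(-1)||_F = sqrt(0.4222) = 0.6498

0.6498


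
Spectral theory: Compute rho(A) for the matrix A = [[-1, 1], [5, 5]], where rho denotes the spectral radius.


For a 2x2 matrix, eigenvalues satisfy lambda^2 - (trace)*lambda + det = 0
trace = -1 + 5 = 4
det = -1*5 - 1*5 = -10
discriminant = 4^2 - 4*(-10) = 56
spectral radius = max |eigenvalue| = 5.7417

5.7417


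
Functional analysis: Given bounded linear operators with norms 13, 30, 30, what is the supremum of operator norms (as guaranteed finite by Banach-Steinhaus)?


By the Uniform Boundedness Principle, the supremum of norms is finite.
sup_k ||T_k|| = max(13, 30, 30) = 30

30


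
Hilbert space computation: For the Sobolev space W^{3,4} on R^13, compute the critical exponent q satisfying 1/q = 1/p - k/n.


Using the Sobolev embedding formula: 1/q = 1/p - k/n
1/q = 1/4 - 3/13 = 1/52
q = 1/(1/52) = 52

52.0000


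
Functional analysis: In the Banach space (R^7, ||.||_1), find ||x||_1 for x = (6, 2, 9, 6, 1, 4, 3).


The l^1 norm equals the sum of absolute values of all components.
||x||_1 = 6 + 2 + 9 + 6 + 1 + 4 + 3
= 31

31.0000


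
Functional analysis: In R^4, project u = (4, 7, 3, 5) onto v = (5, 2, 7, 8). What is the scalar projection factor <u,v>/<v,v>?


Computing <u,v> = 4*5 + 7*2 + 3*7 + 5*8 = 95
Computing <v,v> = 5^2 + 2^2 + 7^2 + 8^2 = 142
Projection coefficient = 95/142 = 0.6690

0.6690


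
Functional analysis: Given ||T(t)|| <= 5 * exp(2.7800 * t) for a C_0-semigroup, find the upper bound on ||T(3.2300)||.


||T(3.2300)|| <= 5 * exp(2.7800 * 3.2300)
= 5 * exp(8.9794)
= 5 * 7937.8680
= 39689.3398

39689.3398


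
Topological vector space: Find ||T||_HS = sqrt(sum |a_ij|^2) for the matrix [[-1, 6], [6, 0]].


The Hilbert-Schmidt norm is sqrt(sum of squares of all entries).
Sum of squares = (-1)^2 + 6^2 + 6^2 + 0^2
= 1 + 36 + 36 + 0 = 73
||T||_HS = sqrt(73) = 8.5440

8.5440


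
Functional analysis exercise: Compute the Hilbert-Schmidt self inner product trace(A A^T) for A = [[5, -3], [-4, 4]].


trace(A * A^T) = sum of squares of all entries
= 5^2 + (-3)^2 + (-4)^2 + 4^2
= 25 + 9 + 16 + 16
= 66

66


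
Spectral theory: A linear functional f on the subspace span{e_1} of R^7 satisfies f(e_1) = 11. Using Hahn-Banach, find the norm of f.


The norm of f is given by ||f|| = sup_{||x||=1} |f(x)|.
On span{e_1}, ||e_1|| = 1, so ||f|| = |f(e_1)| / ||e_1||
= |11| / 1 = 11.0000

11.0000


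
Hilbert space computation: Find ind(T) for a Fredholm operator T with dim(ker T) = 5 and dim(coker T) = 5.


The Fredholm index is defined as ind(T) = dim(ker T) - dim(coker T)
= 5 - 5
= 0

0


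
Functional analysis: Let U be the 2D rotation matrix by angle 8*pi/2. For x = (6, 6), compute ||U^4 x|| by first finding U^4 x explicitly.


U is a rotation by theta = 8*pi/2
U^4 = rotation by 4*theta = 32*pi/2 = 0*pi/2 (mod 2*pi)
cos(0*pi/2) = 1.0000, sin(0*pi/2) = 0.0000
U^4 x = (1.0000 * 6 - 0.0000 * 6, 0.0000 * 6 + 1.0000 * 6)
= (6.0000, 6.0000)
||U^4 x|| = sqrt(6.0000^2 + 6.0000^2) = sqrt(72.0000) = 8.4853

8.4853


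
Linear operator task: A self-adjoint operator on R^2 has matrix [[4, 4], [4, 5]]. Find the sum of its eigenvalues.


For a self-adjoint (symmetric) matrix, the eigenvalues are real.
The sum of eigenvalues equals the trace of the matrix.
trace = 4 + 5 = 9

9


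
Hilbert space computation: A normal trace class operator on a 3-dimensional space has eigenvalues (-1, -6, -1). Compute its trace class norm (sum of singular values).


For a normal operator, singular values equal |eigenvalues|.
Trace norm = sum |lambda_i| = 1 + 6 + 1
= 8

8


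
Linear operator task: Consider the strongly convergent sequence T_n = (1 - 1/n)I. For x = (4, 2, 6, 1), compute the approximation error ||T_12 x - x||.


T_12 x - x = (1 - 1/12)x - x = -x/12
||x|| = sqrt(57) = 7.5498
||T_12 x - x|| = ||x||/12 = 7.5498/12 = 0.6292

0.6292


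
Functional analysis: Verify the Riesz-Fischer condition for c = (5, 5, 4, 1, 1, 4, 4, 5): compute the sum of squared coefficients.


sum |c_n|^2 = 5^2 + 5^2 + 4^2 + 1^2 + 1^2 + 4^2 + 4^2 + 5^2
= 25 + 25 + 16 + 1 + 1 + 16 + 16 + 25
= 125

125


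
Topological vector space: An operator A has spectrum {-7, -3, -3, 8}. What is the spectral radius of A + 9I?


Spectrum of A + 9I = {2, 6, 6, 17}
Spectral radius = max |lambda| over the shifted spectrum
= max(2, 6, 6, 17) = 17

17


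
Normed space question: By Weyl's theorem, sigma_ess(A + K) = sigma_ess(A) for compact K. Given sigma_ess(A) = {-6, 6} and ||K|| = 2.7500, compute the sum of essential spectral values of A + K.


By Weyl's theorem, the essential spectrum is invariant under compact perturbations.
sigma_ess(A + K) = sigma_ess(A) = {-6, 6}
Sum = -6 + 6 = 0

0


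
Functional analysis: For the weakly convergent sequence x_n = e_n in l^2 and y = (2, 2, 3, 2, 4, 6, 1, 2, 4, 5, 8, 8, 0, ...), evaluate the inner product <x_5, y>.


x_5 = e_5 is the standard basis vector with 1 in position 5.
<x_5, y> = y_5 = 4
As n -> infinity, <x_n, y> -> 0, confirming weak convergence of (x_n) to 0.

4


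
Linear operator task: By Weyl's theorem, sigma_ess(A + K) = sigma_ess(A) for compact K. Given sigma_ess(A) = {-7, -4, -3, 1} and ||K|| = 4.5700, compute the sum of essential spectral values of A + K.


By Weyl's theorem, the essential spectrum is invariant under compact perturbations.
sigma_ess(A + K) = sigma_ess(A) = {-7, -4, -3, 1}
Sum = -7 + -4 + -3 + 1 = -13

-13


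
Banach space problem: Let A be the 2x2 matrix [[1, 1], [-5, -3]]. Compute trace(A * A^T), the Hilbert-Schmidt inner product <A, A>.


trace(A * A^T) = sum of squares of all entries
= 1^2 + 1^2 + (-5)^2 + (-3)^2
= 1 + 1 + 25 + 9
= 36

36


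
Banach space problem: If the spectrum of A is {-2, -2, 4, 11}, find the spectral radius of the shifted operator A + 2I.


Spectrum of A + 2I = {0, 0, 6, 13}
Spectral radius = max |lambda| over the shifted spectrum
= max(0, 0, 6, 13) = 13

13


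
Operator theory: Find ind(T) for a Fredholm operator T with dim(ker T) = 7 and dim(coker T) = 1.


The Fredholm index is defined as ind(T) = dim(ker T) - dim(coker T)
= 7 - 1
= 6

6


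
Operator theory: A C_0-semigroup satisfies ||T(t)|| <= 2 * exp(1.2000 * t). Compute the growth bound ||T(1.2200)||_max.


||T(1.2200)|| <= 2 * exp(1.2000 * 1.2200)
= 2 * exp(1.4640)
= 2 * 4.3232
= 8.6464

8.6464
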